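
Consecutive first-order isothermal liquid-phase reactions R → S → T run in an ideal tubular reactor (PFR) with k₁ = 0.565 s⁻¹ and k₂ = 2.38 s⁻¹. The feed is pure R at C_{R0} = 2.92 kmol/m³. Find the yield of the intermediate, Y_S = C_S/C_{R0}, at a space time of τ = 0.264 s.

0.102

For first-order series with pure R initially, C_S(τ) = k₁C_{R0}/(k₂−k₁)·(e^(−k₁τ) − e^(−k₂τ)).
e^(−k₁τ) = e^(−0.565×0.264) = e^(−0.1492) = 0.8614; e^(−k₂τ) = e^(−0.6283) = 0.5335.
C_S = 0.565×2.92/(2.38−0.565) × (0.8614−0.5335) = 0.9090×0.3279 = 0.2981 kmol/m³.
Y_S = C_S/C_{R0} = 0.2981/2.92 = 0.102.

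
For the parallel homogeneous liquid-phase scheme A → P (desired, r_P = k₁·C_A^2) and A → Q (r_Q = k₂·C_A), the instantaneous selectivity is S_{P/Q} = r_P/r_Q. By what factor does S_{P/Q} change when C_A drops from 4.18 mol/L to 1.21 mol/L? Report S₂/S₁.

0.289

S_{P/Q} = (k₁/k₂)·C_A, so S₂/S₁ = (C_{A,2}/C_{A,1}).
= 1.21/4.18 = 0.289.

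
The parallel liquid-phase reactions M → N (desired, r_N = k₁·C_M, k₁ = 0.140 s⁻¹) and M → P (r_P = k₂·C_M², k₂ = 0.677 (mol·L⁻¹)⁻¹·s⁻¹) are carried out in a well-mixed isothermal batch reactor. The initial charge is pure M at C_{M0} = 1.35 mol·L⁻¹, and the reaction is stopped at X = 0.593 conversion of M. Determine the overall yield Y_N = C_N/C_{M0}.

C_M = C_{M0}(1−X) = 0.5495 mol·L⁻¹.
Along a PFR/batch, dC_N/dC_M = −r_N/(r_N+r_P) = −k₁/(k₁+k₂·C_M).
Integrating from C_{M0} to C_M: C_N = (0.140/0.677)·ln[(0.140+0.677·1.35)/(0.140+0.677·0.549)] = 0.2068·ln(1.054/0.5120) = 0.1493 mol·L⁻¹.
Y_N = C_N/C_{M0} = 0.1493/1.35 = 0.111.

0.111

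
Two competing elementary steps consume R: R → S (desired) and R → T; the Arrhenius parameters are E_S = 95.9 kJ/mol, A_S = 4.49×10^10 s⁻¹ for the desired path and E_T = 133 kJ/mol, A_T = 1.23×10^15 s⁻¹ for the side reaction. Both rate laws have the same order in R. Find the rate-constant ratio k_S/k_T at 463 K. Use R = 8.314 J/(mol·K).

0.560

k_S/k_T = (A_S/A_T)·exp[−(E_S−E_T)/(RT)] = (A_S/A_T)·exp[(E_T−E_S)/(RT)].
(E_T−E_S)/(RT) = (133−95.9)×10³/(8.314×463) = 37100/3849 = 9.638.
k_S/k_T = (4.49×10^10/1.23×10^15)·exp(9.638) = 3.650×10^-5 × 15335 = 0.560.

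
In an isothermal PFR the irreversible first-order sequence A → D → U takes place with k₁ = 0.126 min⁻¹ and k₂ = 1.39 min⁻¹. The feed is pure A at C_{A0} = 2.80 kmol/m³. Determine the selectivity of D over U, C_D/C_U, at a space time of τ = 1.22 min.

0.892

The intermediate concentration in a first-order A→B→C sequence is C_D = k₁C_{A0}(e^(−k₁τ) − e^(−k₂τ))/(k₂−k₁).
e^(−k₁τ) = e^(−0.126×1.22) = e^(−0.1537) = 0.8575; e^(−k₂τ) = e^(−1.696) = 0.1835.
C_D = 0.126×2.80/(1.39−0.126) × (0.8575−0.1835) = 0.2791×0.6741 = 0.1881 kmol/m³.
C_A = C_{A0}e^(−k₁τ) = 2.401 kmol/m³, so C_U = C_{A0}−C_A−C_D = 0.2108 kmol/m³; C_D/C_U = 0.892.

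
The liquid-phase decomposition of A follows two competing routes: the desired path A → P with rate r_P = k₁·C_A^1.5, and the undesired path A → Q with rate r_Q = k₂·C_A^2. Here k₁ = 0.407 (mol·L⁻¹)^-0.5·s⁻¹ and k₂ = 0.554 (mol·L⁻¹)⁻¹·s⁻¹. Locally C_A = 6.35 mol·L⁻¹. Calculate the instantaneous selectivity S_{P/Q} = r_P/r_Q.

0.292

S_{P/Q} = r_P/r_Q = (k₁·C_A^1.5)/(k₂·C_A^2) = (k₁/k₂)·C_A^-0.5.
= (0.407×6.350^1.5) / (0.554×6.350^2) = 6.513/22.34 = 0.292.
The undesired path is higher order in A, so low C_A (CSTR or dilute feed) favours P.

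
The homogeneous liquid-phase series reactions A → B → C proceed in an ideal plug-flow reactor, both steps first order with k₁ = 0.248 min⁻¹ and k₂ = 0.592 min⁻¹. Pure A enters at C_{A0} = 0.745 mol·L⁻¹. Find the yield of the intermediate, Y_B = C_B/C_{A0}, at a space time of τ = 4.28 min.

The intermediate concentration in a first-order A→B→C sequence is C_B = k₁C_{A0}(e^(−k₁τ) − e^(−k₂τ))/(k₂−k₁).
e^(−k₁τ) = e^(−0.248×4.28) = e^(−1.061) = 0.3460; e^(−k₂τ) = e^(−2.534) = 0.07936.
C_B = 0.248×0.745/(0.592−0.248) × (0.3460−0.07936) = 0.5371×0.2666 = 0.1432 mol·L⁻¹.
Y_B = C_B/C_{A0} = 0.1432/0.745 = 0.192.

0.192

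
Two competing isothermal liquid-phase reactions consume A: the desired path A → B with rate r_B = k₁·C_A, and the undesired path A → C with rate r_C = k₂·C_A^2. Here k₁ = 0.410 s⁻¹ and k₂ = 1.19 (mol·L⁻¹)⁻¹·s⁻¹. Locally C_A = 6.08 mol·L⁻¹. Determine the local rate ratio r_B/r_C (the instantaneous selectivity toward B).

S_{B/C} = r_B/r_C = (k₁·C_A)/(k₂·C_A^2) = (k₁/k₂)·C_A⁻¹.
= (0.410×6.080) / (1.19×6.080^2) = 2.493/43.99 = 0.0567.

0.0567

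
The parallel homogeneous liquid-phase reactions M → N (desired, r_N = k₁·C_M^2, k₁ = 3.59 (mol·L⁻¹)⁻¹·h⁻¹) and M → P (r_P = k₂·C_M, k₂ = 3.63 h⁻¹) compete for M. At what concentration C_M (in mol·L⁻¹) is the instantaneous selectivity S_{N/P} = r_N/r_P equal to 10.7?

S_{N/P} = (k₁/k₂)·C_M ⇒ C_M = S·k₂/k₁.
= 10.7×3.63/3.59 = 10.8 mol·L⁻¹.

10.8 mol·L⁻¹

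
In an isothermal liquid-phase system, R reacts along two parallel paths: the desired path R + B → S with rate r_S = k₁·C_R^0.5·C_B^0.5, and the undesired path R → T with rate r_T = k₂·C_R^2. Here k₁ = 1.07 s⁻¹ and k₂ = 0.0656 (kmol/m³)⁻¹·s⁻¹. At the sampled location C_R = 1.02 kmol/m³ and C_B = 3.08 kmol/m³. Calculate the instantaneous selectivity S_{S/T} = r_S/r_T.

27.8

S_{S/T} = r_S/r_T = (k₁·C_R^0.5·C_B^0.5)/(k₂·C_R^2) = (k₁/k₂)·C_R^-1.5·C_B^0.5.
= (1.07×1.020^0.5×3.080^0.5) / (0.0656×1.020^2) = 1.897/0.06825 = 27.8.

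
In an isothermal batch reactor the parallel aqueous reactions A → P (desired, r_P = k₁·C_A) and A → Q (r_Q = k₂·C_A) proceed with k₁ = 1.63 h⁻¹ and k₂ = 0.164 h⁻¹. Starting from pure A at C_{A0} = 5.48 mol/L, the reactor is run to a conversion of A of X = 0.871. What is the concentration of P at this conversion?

4.34 mol/L

C_A = C_{A0}(1−X) = 0.7069 mol/L.
Both paths are first order in A, so the instantaneous fraction to P is constant: dC_P/d(−C_A) = k₁/(k₁+k₂) = 0.9086.
C_P = 0.9086·(C_{A0}−C_A) = 0.9086×4.773 = 4.34 mol/L.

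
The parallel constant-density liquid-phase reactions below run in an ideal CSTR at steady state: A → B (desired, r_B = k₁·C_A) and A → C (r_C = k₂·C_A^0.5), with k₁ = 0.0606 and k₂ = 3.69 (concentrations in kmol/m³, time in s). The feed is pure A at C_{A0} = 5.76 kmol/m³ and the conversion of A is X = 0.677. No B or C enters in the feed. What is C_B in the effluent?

Exit C_A = C_{A0}(1−X) = 5.76×0.323 = 1.860 kmol/m³.
A CSTR operates uniformly at the exit composition, giving r_B = 0.1127 and r_C = 5.033 (each k·C_A^n at C_A = 1.860).
Fraction of consumed A going to B: r_B/(r_B+r_C) = 0.02191.
C_B = 0.02191·C_{A0}·X = 0.02191×5.76×0.677 = 0.0854 kmol/m³.

0.0854 kmol/m³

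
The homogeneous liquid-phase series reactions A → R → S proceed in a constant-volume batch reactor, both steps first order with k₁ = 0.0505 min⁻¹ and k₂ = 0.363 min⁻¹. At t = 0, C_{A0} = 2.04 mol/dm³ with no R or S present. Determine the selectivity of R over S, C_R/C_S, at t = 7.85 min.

0.436

The intermediate concentration in a first-order A→B→C sequence is C_R = k₁C_{A0}(e^(−k₁t) − e^(−k₂t))/(k₂−k₁).
e^(−k₁t) = e^(−0.0505×7.85) = e^(−0.3964) = 0.6727; e^(−k₂t) = e^(−2.850) = 0.05787.
C_R = 0.0505×2.04/(0.363−0.0505) × (0.6727−0.05787) = 0.3297×0.6149 = 0.2027 mol/dm³.
C_A = C_{A0}e^(−k₁t) = 1.372 mol/dm³, so C_S = C_{A0}−C_A−C_R = 0.4650 mol/dm³; C_R/C_S = 0.436.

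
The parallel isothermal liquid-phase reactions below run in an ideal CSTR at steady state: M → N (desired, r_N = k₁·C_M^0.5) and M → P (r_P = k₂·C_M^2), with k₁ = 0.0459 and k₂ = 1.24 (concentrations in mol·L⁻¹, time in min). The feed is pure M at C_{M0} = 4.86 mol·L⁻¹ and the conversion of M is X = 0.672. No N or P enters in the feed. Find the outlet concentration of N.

0.0590 mol·L⁻¹

Exit C_M = C_{M0}(1−X) = 4.86×0.328 = 1.594 mol·L⁻¹.
In a CSTR the entire volume is at exit conditions, so r_N = 0.0459×1.594^0.5 = 0.05795 and r_P = 1.24×1.594^2 = 3.151.
Fraction of consumed M going to N: r_N/(r_N+r_P) = 0.01806.
C_N = 0.01806·C_{M0}·X = 0.01806×4.86×0.672 = 0.0590 mol·L⁻¹.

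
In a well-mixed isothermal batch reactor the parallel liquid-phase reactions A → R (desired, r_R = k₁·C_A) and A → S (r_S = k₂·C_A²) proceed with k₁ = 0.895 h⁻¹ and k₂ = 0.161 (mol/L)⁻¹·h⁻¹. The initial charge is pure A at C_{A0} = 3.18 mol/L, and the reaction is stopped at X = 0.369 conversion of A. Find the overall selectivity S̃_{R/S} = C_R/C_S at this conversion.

2.16

C_A = C_{A0}(1−X) = 2.007 mol/L.
Along a PFR/batch, dC_R/dC_A = −r_R/(r_R+r_S) = −k₁/(k₁+k₂·C_A).
Integrating from C_{A0} to C_A: C_R = (0.895/0.161)·ln[(0.895+0.161·3.18)/(0.895+0.161·2.01)] = 5.559·ln(1.407/1.218) = 0.8015 mol/L.
C_S = (C_{A0}−C_A)−C_R = 0.3719 mol/L; S̃_{R/S} = 0.8015/0.3719 = 2.16.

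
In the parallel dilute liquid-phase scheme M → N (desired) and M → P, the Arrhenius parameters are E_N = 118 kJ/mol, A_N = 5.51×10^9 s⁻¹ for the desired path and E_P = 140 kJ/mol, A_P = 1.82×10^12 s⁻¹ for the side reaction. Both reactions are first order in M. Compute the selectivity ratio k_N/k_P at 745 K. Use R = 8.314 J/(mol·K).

With equal orders, S_{N/P} = k_N/k_P = (A_N/A_P)·exp[(E_P−E_N)/(RT)].
(E_P−E_N)/(RT) = (140−118)×10³/(8.314×745) = 22000/6194 = 3.552.
k_N/k_P = (5.51×10^9/1.82×10^12)·exp(3.552) = 0.003027 × 34.88 = 0.106.
Since E_N < E_P, lowering the temperature improves selectivity toward N.

0.106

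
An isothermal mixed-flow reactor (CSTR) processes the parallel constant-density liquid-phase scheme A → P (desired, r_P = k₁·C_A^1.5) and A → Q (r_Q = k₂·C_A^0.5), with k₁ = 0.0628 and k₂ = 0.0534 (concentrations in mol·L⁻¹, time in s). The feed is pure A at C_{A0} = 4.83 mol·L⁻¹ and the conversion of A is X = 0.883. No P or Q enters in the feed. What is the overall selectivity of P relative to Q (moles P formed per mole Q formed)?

0.665

Exit C_A = C_{A0}(1−X) = 4.83×0.117 = 0.5651 mol·L⁻¹.
Rates in a CSTR are evaluated at the outlet concentration: r_P = 0.0628×0.5651^1.5 = 0.02668, r_Q = 0.0534×0.5651^0.5 = 0.04014.
Overall selectivity = C_P/C_Q = r_Pτ/(r_Qτ) = r_P/r_Q = 0.665.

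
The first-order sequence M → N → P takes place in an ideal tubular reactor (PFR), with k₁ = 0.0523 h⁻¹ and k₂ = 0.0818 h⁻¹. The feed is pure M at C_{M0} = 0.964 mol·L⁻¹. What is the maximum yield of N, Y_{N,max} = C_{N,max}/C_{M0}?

For a first-order series the maximum intermediate yield is C_{N,max}/C_{M0} = (k₁/k₂)^[k₂/(k₂−k₁)].
= (0.0523/0.0818)^(0.0818/(0.0818−0.0523)) = (0.6394)^(2.773) = 0.2893.

0.289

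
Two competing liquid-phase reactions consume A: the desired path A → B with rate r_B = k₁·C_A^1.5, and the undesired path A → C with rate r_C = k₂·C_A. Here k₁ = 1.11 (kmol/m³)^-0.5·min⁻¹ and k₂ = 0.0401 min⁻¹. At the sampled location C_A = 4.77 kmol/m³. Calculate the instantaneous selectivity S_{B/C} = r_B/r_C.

S_{B/C} = r_B/r_C = (k₁·C_A^1.5)/(k₂·C_A) = (k₁/k₂)·C_A^0.5.
= (1.11×4.770^1.5) / (0.0401×4.770) = 11.56/0.1913 = 60.5.

60.5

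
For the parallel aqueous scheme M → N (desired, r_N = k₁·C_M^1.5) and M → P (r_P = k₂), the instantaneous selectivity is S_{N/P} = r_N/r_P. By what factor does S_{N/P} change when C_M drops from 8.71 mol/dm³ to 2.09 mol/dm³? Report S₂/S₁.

0.118

S_{N/P} = (k₁/k₂)·C_M^1.5, so S₂/S₁ = (C_{M,2}/C_{M,1})^1.5.
= (2.09/8.71)^1.5 = (0.2400)^1.5 = 0.118.
Selectivity toward N falls as C_M falls — high-concentration operation is favoured.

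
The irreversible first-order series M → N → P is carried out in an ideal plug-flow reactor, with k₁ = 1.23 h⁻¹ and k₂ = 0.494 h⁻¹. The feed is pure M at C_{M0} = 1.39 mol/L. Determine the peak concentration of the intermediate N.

0.754 mol/L

For a first-order series the maximum intermediate yield is C_{N,max}/C_{M0} = (k₁/k₂)^[k₂/(k₂−k₁)].
= (1.23/0.494)^(0.494/(0.494−1.23)) = (2.490)^(-0.6712) = 0.5421.
C_{N,max} = 0.5421×1.39 = 0.754 mol/L.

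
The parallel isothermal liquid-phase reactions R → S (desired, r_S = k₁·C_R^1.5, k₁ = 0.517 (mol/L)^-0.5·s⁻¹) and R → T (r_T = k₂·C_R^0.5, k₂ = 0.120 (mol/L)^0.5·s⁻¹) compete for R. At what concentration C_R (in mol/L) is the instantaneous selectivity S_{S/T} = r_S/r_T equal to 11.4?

S_{S/T} = (k₁/k₂)·C_R ⇒ C_R = S·k₂/k₁.
= 11.4×0.120/0.517 = 2.65 mol/L.

2.65 mol/L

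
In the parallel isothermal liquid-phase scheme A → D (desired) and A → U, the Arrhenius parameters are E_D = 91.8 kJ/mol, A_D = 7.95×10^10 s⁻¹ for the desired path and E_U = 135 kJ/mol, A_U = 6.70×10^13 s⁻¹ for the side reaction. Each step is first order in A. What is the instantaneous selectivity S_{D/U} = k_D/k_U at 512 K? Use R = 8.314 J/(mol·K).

30.3

Since both paths have the same order in A, the concentration cancels and S_{D/U} = k_D/k_U = (A_D/A_U)·exp[(E_U−E_D)/(RT)].
(E_U−E_D)/(RT) = (135−91.8)×10³/(8.314×512) = 43200/4257 = 10.15.
k_D/k_U = (7.95×10^10/6.70×10^13)·exp(10.15) = 0.001187 × 25554 = 30.3.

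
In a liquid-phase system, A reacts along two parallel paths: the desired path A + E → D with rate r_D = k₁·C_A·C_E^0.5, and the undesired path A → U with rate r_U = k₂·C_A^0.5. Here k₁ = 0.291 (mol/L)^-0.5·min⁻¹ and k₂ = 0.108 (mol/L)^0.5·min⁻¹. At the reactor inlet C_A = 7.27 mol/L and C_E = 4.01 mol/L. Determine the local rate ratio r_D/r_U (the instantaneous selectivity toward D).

14.5

S_{D/U} = r_D/r_U = (k₁·C_A·C_E^0.5)/(k₂·C_A^0.5) = (k₁/k₂)·C_A^0.5·C_E^0.5.
= (0.291×7.270×4.010^0.5) / (0.108×7.270^0.5) = 4.236/0.2912 = 14.5.
Since the desired path is higher order in A, keeping C_A high (PFR or concentrated feed) favours D.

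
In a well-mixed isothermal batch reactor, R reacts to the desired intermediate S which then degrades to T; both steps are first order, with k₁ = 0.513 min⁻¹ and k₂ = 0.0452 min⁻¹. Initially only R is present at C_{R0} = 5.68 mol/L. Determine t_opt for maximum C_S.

For first-order series the maximum of C_S occurs at t_opt = ln(k₂/k₁)/(k₂−k₁).
= ln(0.0452/0.513)/(0.0452−0.513) = ln(0.08811)/-0.4678 = -2.429/-0.4678 = 5.19 min.

5.19 min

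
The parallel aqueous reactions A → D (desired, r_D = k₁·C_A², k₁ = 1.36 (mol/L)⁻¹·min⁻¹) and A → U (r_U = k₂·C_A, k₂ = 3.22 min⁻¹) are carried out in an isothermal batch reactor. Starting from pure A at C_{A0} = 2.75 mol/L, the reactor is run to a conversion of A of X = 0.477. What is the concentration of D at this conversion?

C_A = C_{A0}(1−X) = 1.438 mol/L.
Along a PFR/batch, dC_U/dC_A = −r_U/(r_D+r_U) = −k₂/(k₂+k₁·C_A).
Integrating from C_{A0} to C_A: C_U = (3.22/1.36)·ln[(3.22+1.36·2.75)/(3.22+1.36·1.44)] = 2.368·ln(6.960/5.176) = 0.7012 mol/L.
Then C_D = (C_{A0}−C_A) − C_U = 1.312 − 0.7012 = 0.6106 mol/L.

0.611 mol/L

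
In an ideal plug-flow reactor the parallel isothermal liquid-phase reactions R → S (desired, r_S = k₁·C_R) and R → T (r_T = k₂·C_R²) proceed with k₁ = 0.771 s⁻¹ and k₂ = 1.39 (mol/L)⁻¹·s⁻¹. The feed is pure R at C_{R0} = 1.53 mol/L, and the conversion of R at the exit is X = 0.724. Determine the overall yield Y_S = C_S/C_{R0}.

C_R = C_{R0}(1−X) = 0.4223 mol/L.
Along a PFR/batch, dC_S/dC_R = −r_S/(r_S+r_T) = −k₁/(k₁+k₂·C_R).
Integrating from C_{R0} to C_R: C_S = (0.771/1.39)·ln[(0.771+1.39·1.53)/(0.771+1.39·0.422)] = 0.5547·ln(2.898/1.358) = 0.4204 mol/L.
Y_S = C_S/C_{R0} = 0.4204/1.53 = 0.275.

0.275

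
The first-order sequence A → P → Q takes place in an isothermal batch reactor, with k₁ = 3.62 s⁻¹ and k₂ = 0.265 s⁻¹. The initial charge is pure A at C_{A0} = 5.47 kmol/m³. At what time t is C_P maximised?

0.779 s

The intermediate peaks when r₁ = r₂, i.e. k₁e^(−k₁t) = k₂e^(−k₂t), giving t_opt = ln(k₂/k₁)/(k₂−k₁).
= ln(0.265/3.62)/(0.265−3.62) = ln(0.07320)/-3.355 = -2.614/-3.355 = 0.779 s.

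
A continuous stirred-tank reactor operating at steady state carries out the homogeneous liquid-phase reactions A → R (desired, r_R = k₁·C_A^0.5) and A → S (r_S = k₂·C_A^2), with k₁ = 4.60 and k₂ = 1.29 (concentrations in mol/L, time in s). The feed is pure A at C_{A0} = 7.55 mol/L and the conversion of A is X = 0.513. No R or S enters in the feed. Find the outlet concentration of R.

1.30 mol/L

Exit C_A = C_{A0}(1−X) = 7.55×0.487 = 3.677 mol/L.
A CSTR operates uniformly at the exit composition, giving r_R = 8.821 and r_S = 17.44 (each k·C_A^n at C_A = 3.677).
Fraction of consumed A going to R: r_R/(r_R+r_S) = 0.3359.
C_R = 0.3359·C_{A0}·X = 0.3359×7.55×0.513 = 1.30 mol/L.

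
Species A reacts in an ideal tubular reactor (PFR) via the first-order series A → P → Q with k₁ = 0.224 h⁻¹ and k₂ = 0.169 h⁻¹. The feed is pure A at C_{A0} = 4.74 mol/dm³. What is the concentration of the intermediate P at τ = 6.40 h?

1.94 mol/dm³

The intermediate concentration in a first-order A→B→C sequence is C_P = k₁C_{A0}(e^(−k₁τ) − e^(−k₂τ))/(k₂−k₁).
e^(−k₁τ) = e^(−0.224×6.40) = e^(−1.434) = 0.2384; e^(−k₂τ) = e^(−1.082) = 0.3391.
C_P = 0.224×4.74/(0.169−0.224) × (0.2384−0.3391) = (-19.30)×(-0.1006) = 1.942 mol/dm³.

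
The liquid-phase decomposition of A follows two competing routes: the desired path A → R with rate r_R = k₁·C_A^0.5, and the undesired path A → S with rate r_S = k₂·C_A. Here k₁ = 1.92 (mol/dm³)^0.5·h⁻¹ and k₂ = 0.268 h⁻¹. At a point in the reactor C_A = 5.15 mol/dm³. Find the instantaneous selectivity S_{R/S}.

S_{R/S} = r_R/r_S = (k₁·C_A^0.5)/(k₂·C_A) = (k₁/k₂)·C_A^-0.5.
= (1.92×5.150^0.5) / (0.268×5.150) = 4.357/1.380 = 3.16.
The undesired path is higher order in A, so low C_A (CSTR or dilute feed) favours R.

3.16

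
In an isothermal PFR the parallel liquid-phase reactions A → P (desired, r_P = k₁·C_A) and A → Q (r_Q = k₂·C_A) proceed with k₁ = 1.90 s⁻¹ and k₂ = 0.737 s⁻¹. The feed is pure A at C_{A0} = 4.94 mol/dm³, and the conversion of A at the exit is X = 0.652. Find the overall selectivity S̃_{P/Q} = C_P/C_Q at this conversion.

2.58

C_A = C_{A0}(1−X) = 1.719 mol/dm³.
Both paths are first order in A, so the instantaneous fraction to P is constant: dC_P/d(−C_A) = k₁/(k₁+k₂) = 0.7205.
C_P = 0.7205·(C_{A0}−C_A) = 0.7205×3.221 = 2.32 mol/dm³.
C_Q = (C_{A0}−C_A)−C_P = 0.9002 mol/dm³; S̃_{P/Q} = 2.321/0.9002 = 2.58.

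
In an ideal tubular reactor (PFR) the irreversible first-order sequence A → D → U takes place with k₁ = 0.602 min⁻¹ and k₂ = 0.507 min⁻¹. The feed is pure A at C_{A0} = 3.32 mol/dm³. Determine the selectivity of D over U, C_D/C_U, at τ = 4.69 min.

The intermediate concentration in a first-order A→B→C sequence is C_D = k₁C_{A0}(e^(−k₁τ) − e^(−k₂τ))/(k₂−k₁).
e^(−k₁τ) = e^(−0.602×4.69) = e^(−2.823) = 0.05940; e^(−k₂τ) = e^(−2.378) = 0.09275.
C_D = 0.602×3.32/(0.507−0.602) × (0.05940−0.09275) = (-21.04)×(-0.03335) = 0.7016 mol/dm³.
C_A = C_{A0}e^(−k₁τ) = 0.1972 mol/dm³, so C_U = C_{A0}−C_A−C_D = 2.421 mol/dm³; C_D/C_U = 0.290.

0.290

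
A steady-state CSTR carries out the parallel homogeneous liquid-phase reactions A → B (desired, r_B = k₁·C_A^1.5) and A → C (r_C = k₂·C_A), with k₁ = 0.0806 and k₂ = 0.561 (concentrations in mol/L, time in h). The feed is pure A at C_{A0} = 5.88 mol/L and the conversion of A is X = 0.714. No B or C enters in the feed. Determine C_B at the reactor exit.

Exit C_A = C_{A0}(1−X) = 5.88×0.286 = 1.682 mol/L.
A CSTR operates uniformly at the exit composition, giving r_B = 0.1758 and r_C = 0.9434 (each k·C_A^n at C_A = 1.682).
Fraction of consumed A going to B: r_B/(r_B+r_C) = 0.1571.
C_B = 0.1571·C_{A0}·X = 0.1571×5.88×0.714 = 0.659 mol/L.

0.659 mol/L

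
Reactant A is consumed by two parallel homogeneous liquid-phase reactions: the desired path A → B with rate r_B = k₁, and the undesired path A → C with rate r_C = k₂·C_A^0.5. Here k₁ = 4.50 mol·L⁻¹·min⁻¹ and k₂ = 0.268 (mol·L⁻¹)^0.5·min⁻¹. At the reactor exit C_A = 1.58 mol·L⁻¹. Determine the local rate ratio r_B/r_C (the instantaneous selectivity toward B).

13.4

S_{B/C} = r_B/r_C = (k₁)/(k₂·C_A^0.5) = (k₁/k₂)·C_A^-0.5.
= (4.50) / (0.268×1.580^0.5) = 4.500/0.3369 = 13.4.
The undesired path is higher order in A, so low C_A (CSTR or dilute feed) favours B.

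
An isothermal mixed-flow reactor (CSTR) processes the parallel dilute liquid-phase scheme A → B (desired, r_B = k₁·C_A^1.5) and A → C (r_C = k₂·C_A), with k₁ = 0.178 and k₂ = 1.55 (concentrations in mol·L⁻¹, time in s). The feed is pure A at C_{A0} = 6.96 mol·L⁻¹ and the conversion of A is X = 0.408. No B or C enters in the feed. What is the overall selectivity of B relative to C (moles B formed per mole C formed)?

Exit C_A = C_{A0}(1−X) = 6.96×0.592 = 4.120 mol·L⁻¹.
Rates in a CSTR are evaluated at the outlet concentration: r_B = 0.178×4.120^1.5 = 1.489, r_C = 1.55×4.120 = 6.386.
Overall selectivity = C_B/C_C = r_Bτ/(r_Cτ) = r_B/r_C = 0.233.

0.233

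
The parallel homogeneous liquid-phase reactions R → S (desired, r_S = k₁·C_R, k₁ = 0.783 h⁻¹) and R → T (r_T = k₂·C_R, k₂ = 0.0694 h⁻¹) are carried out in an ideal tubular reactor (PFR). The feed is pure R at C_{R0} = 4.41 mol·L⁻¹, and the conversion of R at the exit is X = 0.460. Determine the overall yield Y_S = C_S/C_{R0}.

C_R = C_{R0}(1−X) = 2.381 mol·L⁻¹.
Both paths are first order in R, so the instantaneous fraction to S is constant: dC_S/d(−C_R) = k₁/(k₁+k₂) = 0.9186.
C_S = 0.9186·(C_{R0}−C_R) = 0.9186×2.029 = 1.86 mol·L⁻¹.
Y_S = C_S/C_{R0} = 1.863/4.41 = 0.423.

0.423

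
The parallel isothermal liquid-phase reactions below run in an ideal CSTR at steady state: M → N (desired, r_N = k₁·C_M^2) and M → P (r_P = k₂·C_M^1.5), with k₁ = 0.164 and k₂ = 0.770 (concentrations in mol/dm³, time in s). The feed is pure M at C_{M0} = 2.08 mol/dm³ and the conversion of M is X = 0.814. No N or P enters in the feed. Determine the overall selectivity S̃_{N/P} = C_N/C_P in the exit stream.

0.132

Exit C_M = C_{M0}(1−X) = 2.08×0.186 = 0.3869 mol/dm³.
In a CSTR the entire volume is at exit conditions, so r_N = 0.164×0.3869^2 = 0.02455 and r_P = 0.770×0.3869^1.5 = 0.1853.
Overall selectivity = C_N/C_P = r_Nτ/(r_Pτ) = r_N/r_P = 0.132.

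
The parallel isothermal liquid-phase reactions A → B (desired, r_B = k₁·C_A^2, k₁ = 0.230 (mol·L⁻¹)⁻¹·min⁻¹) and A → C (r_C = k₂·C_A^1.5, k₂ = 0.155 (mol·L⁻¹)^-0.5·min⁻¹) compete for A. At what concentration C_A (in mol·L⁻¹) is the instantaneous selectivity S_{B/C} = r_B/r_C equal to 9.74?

43.1 mol·L⁻¹

S_{B/C} = (k₁/k₂)·C_A^0.5 ⇒ C_A = (S·k₂/k₁)^(2).
= (9.74×0.155/0.230)^(2) = (6.564)^(2) = 43.1 mol·L⁻¹.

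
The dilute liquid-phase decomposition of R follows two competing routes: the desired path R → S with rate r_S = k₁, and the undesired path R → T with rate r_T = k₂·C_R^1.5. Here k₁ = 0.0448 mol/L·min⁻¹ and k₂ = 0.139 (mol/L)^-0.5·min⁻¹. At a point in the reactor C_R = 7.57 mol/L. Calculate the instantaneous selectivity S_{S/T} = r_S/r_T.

S_{S/T} = r_S/r_T = (k₁)/(k₂·C_R^1.5) = (k₁/k₂)·C_R^-1.5.
= (0.0448) / (0.139×7.570^1.5) = 0.04480/2.895 = 0.0155.

0.0155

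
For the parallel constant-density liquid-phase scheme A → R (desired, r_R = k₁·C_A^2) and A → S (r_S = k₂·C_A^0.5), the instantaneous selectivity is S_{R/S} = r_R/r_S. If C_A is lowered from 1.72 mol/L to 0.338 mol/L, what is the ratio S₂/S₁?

S_{R/S} = (k₁/k₂)·C_A^1.5, so S₂/S₁ = (C_{A,2}/C_{A,1})^1.5.
= (0.338/1.72)^1.5 = (0.1965)^1.5 = 0.0871.
Selectivity toward R falls as C_A falls — high-concentration operation is favoured.

0.0871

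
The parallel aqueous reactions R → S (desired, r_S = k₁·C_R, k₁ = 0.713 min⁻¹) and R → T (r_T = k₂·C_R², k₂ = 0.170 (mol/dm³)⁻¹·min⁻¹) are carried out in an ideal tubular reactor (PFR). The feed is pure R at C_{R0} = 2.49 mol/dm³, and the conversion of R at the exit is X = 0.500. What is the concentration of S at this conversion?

0.864 mol/dm³

C_R = C_{R0}(1−X) = 1.245 mol/dm³.
Along a PFR/batch, dC_S/dC_R = −r_S/(r_S+r_T) = −k₁/(k₁+k₂·C_R).
Integrating from C_{R0} to C_R: C_S = (0.713/0.170)·ln[(0.713+0.170·2.49)/(0.713+0.170·1.25)] = 4.194·ln(1.136/0.9246) = 0.8645 mol/dm³.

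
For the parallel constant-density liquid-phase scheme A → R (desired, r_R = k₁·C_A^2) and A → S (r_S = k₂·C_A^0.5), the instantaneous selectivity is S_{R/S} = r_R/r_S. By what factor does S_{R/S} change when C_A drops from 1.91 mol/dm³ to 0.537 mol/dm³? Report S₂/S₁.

0.149

S_{R/S} = (k₁/k₂)·C_A^1.5, so S₂/S₁ = (C_{A,2}/C_{A,1})^1.5.
= (0.537/1.91)^1.5 = (0.2812)^1.5 = 0.149.
Selectivity toward R falls as C_A falls — high-concentration operation is favoured.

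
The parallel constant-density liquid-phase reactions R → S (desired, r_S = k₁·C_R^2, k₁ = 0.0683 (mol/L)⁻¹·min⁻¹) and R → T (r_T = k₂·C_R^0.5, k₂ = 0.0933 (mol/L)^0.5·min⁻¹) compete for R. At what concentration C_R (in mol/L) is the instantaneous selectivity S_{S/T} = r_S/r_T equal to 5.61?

3.89 mol/L

S_{S/T} = (k₁/k₂)·C_R^1.5 ⇒ C_R = (S·k₂/k₁)^(1/1.5).
= (5.61×0.0933/0.0683)^(0.6667) = (7.663)^(0.6667) = 3.89 mol/L.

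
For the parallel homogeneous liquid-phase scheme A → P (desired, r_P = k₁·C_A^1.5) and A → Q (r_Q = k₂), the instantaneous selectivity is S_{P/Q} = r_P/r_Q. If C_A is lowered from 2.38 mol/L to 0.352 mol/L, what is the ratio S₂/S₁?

S_{P/Q} = (k₁/k₂)·C_A^1.5, so S₂/S₁ = (C_{A,2}/C_{A,1})^1.5.
= (0.352/2.38)^1.5 = (0.1479)^1.5 = 0.0569.

0.0569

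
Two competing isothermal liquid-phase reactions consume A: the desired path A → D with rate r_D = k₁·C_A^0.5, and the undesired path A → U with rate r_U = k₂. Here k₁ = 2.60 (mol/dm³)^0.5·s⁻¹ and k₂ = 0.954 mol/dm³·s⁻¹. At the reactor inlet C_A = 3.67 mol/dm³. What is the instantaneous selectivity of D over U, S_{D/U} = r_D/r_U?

S_{D/U} = r_D/r_U = (k₁·C_A^0.5)/(k₂) = (k₁/k₂)·C_A^0.5.
= (2.60×3.670^0.5) / (0.954) = 4.981/0.9540 = 5.22.

5.22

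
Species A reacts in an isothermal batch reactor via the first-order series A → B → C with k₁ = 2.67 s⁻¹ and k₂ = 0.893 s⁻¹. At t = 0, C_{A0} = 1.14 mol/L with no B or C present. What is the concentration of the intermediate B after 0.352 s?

0.582 mol/L

For first-order series with pure A initially, C_B(t) = k₁C_{A0}/(k₂−k₁)·(e^(−k₁t) − e^(−k₂t)).
e^(−k₁t) = e^(−2.67×0.352) = e^(−0.9398) = 0.3907; e^(−k₂t) = e^(−0.3143) = 0.7303.
C_B = 2.67×1.14/(0.893−2.67) × (0.3907−0.7303) = (-1.713)×(-0.3396) = 0.5817 mol/L.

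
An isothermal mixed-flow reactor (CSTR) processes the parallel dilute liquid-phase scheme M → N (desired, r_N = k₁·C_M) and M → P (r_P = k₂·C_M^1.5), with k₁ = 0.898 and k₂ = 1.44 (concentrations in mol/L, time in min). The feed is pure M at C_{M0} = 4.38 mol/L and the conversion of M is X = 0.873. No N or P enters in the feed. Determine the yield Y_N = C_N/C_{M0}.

0.398

Exit C_M = C_{M0}(1−X) = 4.38×0.127 = 0.5563 mol/L.
Rates in a CSTR are evaluated at the outlet concentration: r_N = 0.898×0.5563 = 0.4995, r_P = 1.44×0.5563^1.5 = 0.5974.
Fraction of consumed M going to N: r_N/(r_N+r_P) = 0.4554.
C_N = 0.4554·C_{M0}·X = 0.4554×4.38×0.873 = 1.74 mol/L; Y_N = C_N/C_{M0} = 0.398.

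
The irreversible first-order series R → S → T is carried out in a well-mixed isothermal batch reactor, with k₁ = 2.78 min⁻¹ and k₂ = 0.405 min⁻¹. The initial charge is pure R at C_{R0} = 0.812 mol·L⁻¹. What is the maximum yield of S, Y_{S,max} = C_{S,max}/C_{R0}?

Evaluating C_S at t_opt = ln(k₂/k₁)/(k₂−k₁) gives C_{S,max}/C_{R0} = (k₁/k₂)^[k₂/(k₂−k₁)].
= (2.78/0.405)^(0.405/(0.405−2.78)) = (6.864)^(-0.1705) = 0.7200.

0.720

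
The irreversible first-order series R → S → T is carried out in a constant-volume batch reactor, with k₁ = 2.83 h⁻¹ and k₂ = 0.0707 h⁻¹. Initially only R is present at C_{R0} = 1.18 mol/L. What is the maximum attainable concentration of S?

Evaluating C_S at t_opt = ln(k₂/k₁)/(k₂−k₁) gives C_{S,max}/C_{R0} = (k₁/k₂)^[k₂/(k₂−k₁)].
= (2.83/0.0707)^(0.0707/(0.0707−2.83)) = (40.03)^(-0.02562) = 0.9098.
C_{S,max} = 0.9098×1.18 = 1.07 mol/L.

1.07 mol/L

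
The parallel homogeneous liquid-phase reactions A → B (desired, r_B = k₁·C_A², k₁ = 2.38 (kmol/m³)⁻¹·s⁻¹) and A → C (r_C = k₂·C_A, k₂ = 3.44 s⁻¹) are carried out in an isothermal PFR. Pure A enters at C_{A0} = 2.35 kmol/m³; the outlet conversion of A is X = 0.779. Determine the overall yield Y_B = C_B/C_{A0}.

0.374

C_A = C_{A0}(1−X) = 0.5193 kmol/m³.
Along a PFR/batch, dC_C/dC_A = −r_C/(r_B+r_C) = −k₂/(k₂+k₁·C_A).
Integrating from C_{A0} to C_A: C_C = (3.44/2.38)·ln[(3.44+2.38·2.35)/(3.44+2.38·0.519)] = 1.445·ln(9.033/4.676) = 0.9517 kmol/m³.
Then C_B = (C_{A0}−C_A) − C_C = 1.831 − 0.9517 = 0.8790 kmol/m³.
Y_B = C_B/C_{A0} = 0.8790/2.35 = 0.374.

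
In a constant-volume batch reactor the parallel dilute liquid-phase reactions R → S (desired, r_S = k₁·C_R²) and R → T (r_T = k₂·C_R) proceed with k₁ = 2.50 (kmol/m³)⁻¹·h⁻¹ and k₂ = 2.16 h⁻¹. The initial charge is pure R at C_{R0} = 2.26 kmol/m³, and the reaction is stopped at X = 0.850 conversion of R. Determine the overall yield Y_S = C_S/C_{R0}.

0.485

C_R = C_{R0}(1−X) = 0.3390 kmol/m³.
Along a PFR/batch, dC_T/dC_R = −r_T/(r_S+r_T) = −k₂/(k₂+k₁·C_R).
Integrating from C_{R0} to C_R: C_T = (2.16/2.50)·ln[(2.16+2.50·2.26)/(2.16+2.50·0.339)] = 0.8640·ln(7.810/3.008) = 0.8245 kmol/m³.
Then C_S = (C_{R0}−C_R) − C_T = 1.921 − 0.8245 = 1.096 kmol/m³.
Y_S = C_S/C_{R0} = 1.096/2.26 = 0.485.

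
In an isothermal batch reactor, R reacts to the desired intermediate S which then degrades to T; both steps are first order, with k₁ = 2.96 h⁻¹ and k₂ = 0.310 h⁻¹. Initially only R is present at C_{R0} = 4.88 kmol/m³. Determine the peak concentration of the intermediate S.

3.75 kmol/m³

At the optimum, C_{S,max}/C_{R0} = (k₁/k₂)^[k₂/(k₂−k₁)].
= (2.96/0.310)^(0.310/(0.310−2.96)) = (9.548)^(-0.1170) = 0.7680.
C_{S,max} = 0.7680×4.88 = 3.75 kmol/m³.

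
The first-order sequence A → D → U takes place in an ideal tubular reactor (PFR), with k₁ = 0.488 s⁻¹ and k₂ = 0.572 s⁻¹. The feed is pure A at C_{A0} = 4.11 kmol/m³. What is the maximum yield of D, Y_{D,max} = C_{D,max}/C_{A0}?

0.339

Evaluating C_D at τ_opt = ln(k₂/k₁)/(k₂−k₁) gives C_{D,max}/C_{A0} = (k₁/k₂)^[k₂/(k₂−k₁)].
= (0.488/0.572)^(0.572/(0.572−0.488)) = (0.8531)^(6.810) = 0.3391.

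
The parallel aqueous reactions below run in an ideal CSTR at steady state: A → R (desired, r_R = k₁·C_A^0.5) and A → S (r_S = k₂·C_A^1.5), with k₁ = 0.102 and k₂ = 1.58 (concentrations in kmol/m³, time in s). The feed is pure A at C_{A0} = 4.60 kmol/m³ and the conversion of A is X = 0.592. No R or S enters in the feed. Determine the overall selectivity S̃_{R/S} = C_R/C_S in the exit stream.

Exit C_A = C_{A0}(1−X) = 4.60×0.408 = 1.877 kmol/m³.
A CSTR operates uniformly at the exit composition, giving r_R = 0.1397 and r_S = 4.062 (each k·C_A^n at C_A = 1.877).
Overall selectivity = C_R/C_S = r_Rτ/(r_Sτ) = r_R/r_S = 0.0344.

0.0344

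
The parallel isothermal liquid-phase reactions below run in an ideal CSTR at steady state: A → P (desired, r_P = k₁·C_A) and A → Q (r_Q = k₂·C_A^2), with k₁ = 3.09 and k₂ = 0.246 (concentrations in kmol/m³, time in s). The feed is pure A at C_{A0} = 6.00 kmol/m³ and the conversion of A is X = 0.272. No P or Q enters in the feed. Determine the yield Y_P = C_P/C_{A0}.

Exit C_A = C_{A0}(1−X) = 6.00×0.728 = 4.368 kmol/m³.
A CSTR operates uniformly at the exit composition, giving r_P = 13.50 and r_Q = 4.694 (each k·C_A^n at C_A = 4.368).
Fraction of consumed A going to P: r_P/(r_P+r_Q) = 0.7420.
C_P = 0.7420·C_{A0}·X = 0.7420×6.00×0.272 = 1.21 kmol/m³; Y_P = C_P/C_{A0} = 0.202.

0.202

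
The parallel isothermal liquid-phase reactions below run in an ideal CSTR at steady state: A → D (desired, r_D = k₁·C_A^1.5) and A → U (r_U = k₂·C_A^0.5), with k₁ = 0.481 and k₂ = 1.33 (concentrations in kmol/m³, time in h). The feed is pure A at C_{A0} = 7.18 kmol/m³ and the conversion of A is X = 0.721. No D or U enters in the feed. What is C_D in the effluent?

2.17 kmol/m³

Exit C_A = C_{A0}(1−X) = 7.18×0.279 = 2.003 kmol/m³.
In a CSTR the entire volume is at exit conditions, so r_D = 0.481×2.003^1.5 = 1.364 and r_U = 1.33×2.003^0.5 = 1.882.
Fraction of consumed A going to D: r_D/(r_D+r_U) = 0.4201.
C_D = 0.4201·C_{A0}·X = 0.4201×7.18×0.721 = 2.17 kmol/m³.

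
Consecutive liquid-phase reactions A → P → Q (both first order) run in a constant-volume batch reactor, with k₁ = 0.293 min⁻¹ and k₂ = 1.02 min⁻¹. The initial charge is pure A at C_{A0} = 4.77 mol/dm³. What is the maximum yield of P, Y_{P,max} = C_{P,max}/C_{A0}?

Evaluating C_P at t_opt = ln(k₂/k₁)/(k₂−k₁) gives C_{P,max}/C_{A0} = (k₁/k₂)^[k₂/(k₂−k₁)].
= (0.293/1.02)^(1.02/(1.02−0.293)) = (0.2873)^(1.403) = 0.1738.

0.174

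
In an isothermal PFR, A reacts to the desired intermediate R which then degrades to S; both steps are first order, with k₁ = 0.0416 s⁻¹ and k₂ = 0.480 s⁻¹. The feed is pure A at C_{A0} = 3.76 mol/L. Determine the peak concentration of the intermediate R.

0.258 mol/L

At the optimum, C_{R,max}/C_{A0} = (k₁/k₂)^[k₂/(k₂−k₁)].
= (0.0416/0.480)^(0.480/(0.480−0.0416)) = (0.08667)^(1.095) = 0.06872.
C_{R,max} = 0.06872×3.76 = 0.258 mol/L.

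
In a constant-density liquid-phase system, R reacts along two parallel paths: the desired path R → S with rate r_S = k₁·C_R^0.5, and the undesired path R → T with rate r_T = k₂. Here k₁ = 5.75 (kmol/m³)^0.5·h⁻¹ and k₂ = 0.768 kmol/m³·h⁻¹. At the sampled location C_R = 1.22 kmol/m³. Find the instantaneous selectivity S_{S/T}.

8.27

S_{S/T} = r_S/r_T = (k₁·C_R^0.5)/(k₂) = (k₁/k₂)·C_R^0.5.
= (5.75×1.220^0.5) / (0.768) = 6.351/0.7680 = 8.27.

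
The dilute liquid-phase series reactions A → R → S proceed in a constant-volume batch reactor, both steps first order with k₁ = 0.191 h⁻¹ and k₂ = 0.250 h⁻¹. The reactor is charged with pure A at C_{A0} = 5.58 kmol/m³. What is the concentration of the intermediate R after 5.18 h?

1.77 kmol/m³

For first-order series with pure A initially, C_R(t) = k₁C_{A0}/(k₂−k₁)·(e^(−k₁t) − e^(−k₂t)).
e^(−k₁t) = e^(−0.191×5.18) = e^(−0.9894) = 0.3718; e^(−k₂t) = e^(−1.295) = 0.2739.
C_R = 0.191×5.58/(0.250−0.191) × (0.3718−0.2739) = 18.06×0.09791 = 1.769 kmol/m³.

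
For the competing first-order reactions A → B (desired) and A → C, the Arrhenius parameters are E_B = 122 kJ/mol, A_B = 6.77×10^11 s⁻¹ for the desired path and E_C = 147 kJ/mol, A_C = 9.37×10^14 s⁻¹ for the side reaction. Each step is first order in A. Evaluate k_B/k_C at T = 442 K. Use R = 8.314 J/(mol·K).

0.651

k_B/k_C = (A_B/A_C)·exp[−(E_B−E_C)/(RT)] = (A_B/A_C)·exp[(E_C−E_B)/(RT)].
(E_C−E_B)/(RT) = (147−122)×10³/(8.314×442) = 25000/3675 = 6.803.
k_B/k_C = (6.77×10^11/9.37×10^14)·exp(6.803) = 7.225×10^-4 × 900.6 = 0.651.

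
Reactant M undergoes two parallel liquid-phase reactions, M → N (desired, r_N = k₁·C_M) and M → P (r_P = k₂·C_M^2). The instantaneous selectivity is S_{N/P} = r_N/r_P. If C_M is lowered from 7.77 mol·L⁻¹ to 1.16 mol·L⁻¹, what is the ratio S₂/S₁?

6.70

S_{N/P} = (k₁/k₂)·C_M⁻¹, so S₂/S₁ = (C_{M,2}/C_{M,1})⁻¹.
= 7.77/1.16 = 6.70.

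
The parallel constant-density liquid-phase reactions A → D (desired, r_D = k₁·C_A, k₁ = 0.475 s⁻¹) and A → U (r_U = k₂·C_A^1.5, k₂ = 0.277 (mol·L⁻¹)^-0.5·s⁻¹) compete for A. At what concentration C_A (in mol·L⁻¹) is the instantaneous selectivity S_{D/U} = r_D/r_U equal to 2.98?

0.331 mol·L⁻¹

S_{D/U} = (k₁/k₂)·C_A^-0.5 ⇒ C_A = (S·k₂/k₁)^(-2).
= (2.98×0.277/0.475)^(-2) = (1.738)^(-2) = 0.331 mol·L⁻¹.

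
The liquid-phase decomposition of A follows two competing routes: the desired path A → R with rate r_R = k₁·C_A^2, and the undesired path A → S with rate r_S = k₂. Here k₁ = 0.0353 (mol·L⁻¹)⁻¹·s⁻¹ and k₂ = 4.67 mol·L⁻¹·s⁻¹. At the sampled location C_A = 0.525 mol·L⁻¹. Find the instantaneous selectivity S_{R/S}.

S_{R/S} = r_R/r_S = (k₁·C_A^2)/(k₂) = (k₁/k₂)·C_A^2.
= (0.0353×0.5250^2) / (4.67) = 0.009730/4.670 = 0.00208.

0.00208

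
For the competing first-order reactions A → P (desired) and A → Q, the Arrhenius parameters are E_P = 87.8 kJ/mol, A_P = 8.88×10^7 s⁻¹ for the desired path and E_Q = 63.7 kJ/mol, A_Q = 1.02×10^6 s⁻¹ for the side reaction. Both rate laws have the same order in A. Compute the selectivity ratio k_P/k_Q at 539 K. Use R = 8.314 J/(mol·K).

k_P/k_Q = (A_P/A_Q)·exp[−(E_P−E_Q)/(RT)] = (A_P/A_Q)·exp[(E_Q−E_P)/(RT)].
(E_Q−E_P)/(RT) = (63.7−87.8)×10³/(8.314×539) = -24100/4481 = -5.378.
k_P/k_Q = (8.88×10^7/1.02×10^6)·exp(-5.378) = 87.06 × 0.004617 = 0.402.

0.402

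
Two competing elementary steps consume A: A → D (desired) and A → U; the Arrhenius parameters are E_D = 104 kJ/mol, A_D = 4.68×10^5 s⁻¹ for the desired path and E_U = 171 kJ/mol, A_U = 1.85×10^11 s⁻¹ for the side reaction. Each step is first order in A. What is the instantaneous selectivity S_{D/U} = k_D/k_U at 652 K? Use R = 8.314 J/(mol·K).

0.590

k_D/k_U = (A_D/A_U)·exp[−(E_D−E_U)/(RT)] = (A_D/A_U)·exp[(E_U−E_D)/(RT)].
(E_U−E_D)/(RT) = (171−104)×10³/(8.314×652) = 67000/5421 = 12.36.
k_D/k_U = (4.68×10^5/1.85×10^11)·exp(12.36) = 2.530×10^-6 × 2.333×10^5 = 0.590.
Since E_D < E_U, lowering the temperature improves selectivity toward D.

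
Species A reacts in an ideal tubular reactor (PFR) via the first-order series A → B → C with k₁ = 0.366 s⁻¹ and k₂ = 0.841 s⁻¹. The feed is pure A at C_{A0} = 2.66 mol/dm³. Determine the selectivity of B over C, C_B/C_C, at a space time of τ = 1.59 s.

Solving the coupled first-order balances gives C_B(τ) = [k₁/(k₂−k₁)]·C_{A0}·(e^(−k₁τ) − e^(−k₂τ)).
e^(−k₁τ) = e^(−0.366×1.59) = e^(−0.5819) = 0.5588; e^(−k₂τ) = e^(−1.337) = 0.2626.
C_B = 0.366×2.66/(0.841−0.366) × (0.5588−0.2626) = 2.050×0.2962 = 0.6072 mol/dm³.
C_A = C_{A0}e^(−k₁τ) = 1.486 mol/dm³, so C_C = C_{A0}−C_A−C_B = 0.5664 mol/dm³; C_B/C_C = 1.07.

1.07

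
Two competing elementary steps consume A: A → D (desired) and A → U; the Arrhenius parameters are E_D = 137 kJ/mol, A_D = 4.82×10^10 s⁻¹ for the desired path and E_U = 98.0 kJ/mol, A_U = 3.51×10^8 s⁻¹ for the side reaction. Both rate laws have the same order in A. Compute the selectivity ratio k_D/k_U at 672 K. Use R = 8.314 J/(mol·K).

0.128

Since both paths have the same order in A, the concentration cancels and S_{D/U} = k_D/k_U = (A_D/A_U)·exp[(E_U−E_D)/(RT)].
(E_U−E_D)/(RT) = (98.0−137)×10³/(8.314×672) = -39000/5587 = -6.980.
k_D/k_U = (4.82×10^10/3.51×10^8)·exp(-6.980) = 137.3 × 9.299×10^-4 = 0.128.
Since E_D > E_U, raising the temperature improves selectivity toward D.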